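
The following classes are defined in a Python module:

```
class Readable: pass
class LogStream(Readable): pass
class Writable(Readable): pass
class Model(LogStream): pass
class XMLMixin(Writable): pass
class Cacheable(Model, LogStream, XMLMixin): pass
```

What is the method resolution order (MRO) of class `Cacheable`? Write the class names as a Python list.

L[Cacheable] = Cacheable + merge(L[Model], L[LogStream], L[XMLMixin], [Model LogStream XMLMixin])
  take Model:  [Model LogStream Readable object] + [LogStream Readable object] + [XMLMixin Writable Readable object] + [Model LogStream XMLMixin]
  take LogStream:  [LogStream Readable object] + [LogStream Readable object] + [XMLMixin Writable Readable object] + [LogStream XMLMixin]
  take XMLMixin:  [Readable object] + [Readable object] + [XMLMixin Writable Readable object] + [XMLMixin]
  take Writable:  [Readable object] + [Readable object] + [Writable Readable object]
  take Readable:  [Readable object] + [Readable object] + [Readable object]
  take object:  [object] + [object] + [object]

[Cacheable, Model, LogStream, XMLMixin, Writable, Readable, object]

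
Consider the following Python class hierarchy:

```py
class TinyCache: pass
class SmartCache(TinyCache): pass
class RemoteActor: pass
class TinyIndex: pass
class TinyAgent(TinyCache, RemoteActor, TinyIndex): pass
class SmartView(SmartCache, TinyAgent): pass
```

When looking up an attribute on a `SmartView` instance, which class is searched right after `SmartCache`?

L[SmartView] = SmartView + merge(L[SmartCache], L[TinyAgent], [SmartCache TinyAgent])
  take SmartCache:  [SmartCache TinyCache object] + [TinyAgent TinyCache RemoteActor TinyIndex object] + [SmartCache TinyAgent]
  take TinyAgent:  [TinyCache object] + [TinyAgent TinyCache RemoteActor TinyIndex object] + [TinyAgent]
  take TinyCache:  [TinyCache object] + [TinyCache RemoteActor TinyIndex object]
  take RemoteActor:  [object] + [RemoteActor TinyIndex object]
  take TinyIndex:  [object] + [TinyIndex object]
  take object:  [object] + [object]
MRO: SmartView SmartCache TinyAgent TinyCache RemoteActor TinyIndex object
SmartCache is at position 1; next is TinyAgent.

TinyAgent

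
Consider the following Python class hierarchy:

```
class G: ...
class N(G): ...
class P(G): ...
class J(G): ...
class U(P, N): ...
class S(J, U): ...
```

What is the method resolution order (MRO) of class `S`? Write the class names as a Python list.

L[S] = S + merge(L[J], L[U], [J U])
  take J:  [J G object] + [U P N G object] + [J U]
  take U:  [G object] + [U P N G object] + [U]
  take P:  [G object] + [P N G object]
  take N:  [G object] + [N G object]
  take G:  [G object] + [G object]
  take object:  [object] + [object]

[S, J, U, P, N, G, object]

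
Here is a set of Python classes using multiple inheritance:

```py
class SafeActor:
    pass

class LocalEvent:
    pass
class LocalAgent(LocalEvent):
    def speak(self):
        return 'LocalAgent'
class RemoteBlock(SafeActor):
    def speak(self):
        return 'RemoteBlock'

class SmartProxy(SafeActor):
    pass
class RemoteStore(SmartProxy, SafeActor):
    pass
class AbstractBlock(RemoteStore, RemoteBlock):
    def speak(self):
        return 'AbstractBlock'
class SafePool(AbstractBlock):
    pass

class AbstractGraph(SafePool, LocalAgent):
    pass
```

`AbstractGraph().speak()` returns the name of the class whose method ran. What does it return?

AbstractBlock

L[AbstractGraph] = AbstractGraph + merge(L[SafePool], L[LocalAgent], [SafePool LocalAgent])
  take SafePool:  [SafePool AbstractBlock RemoteStore SmartProxy RemoteBlock SafeActor object] + [LocalAgent LocalEvent object] + [SafePool LocalAgent]
  take AbstractBlock:  [AbstractBlock RemoteStore SmartProxy RemoteBlock SafeActor object] + [LocalAgent LocalEvent object] + [LocalAgent]
  take RemoteStore:  [RemoteStore SmartProxy RemoteBlock SafeActor object] + [LocalAgent LocalEvent object] + [LocalAgent]
  take SmartProxy:  [SmartProxy RemoteBlock SafeActor object] + [LocalAgent LocalEvent object] + [LocalAgent]
  take RemoteBlock:  [RemoteBlock SafeActor object] + [LocalAgent LocalEvent object] + [LocalAgent]
  take SafeActor:  [SafeActor object] + [LocalAgent LocalEvent object] + [LocalAgent]
  take LocalAgent:  [object] + [LocalAgent LocalEvent object] + [LocalAgent]
  take LocalEvent:  [object] + [LocalEvent object]
  take object:  [object] + [object]
MRO: AbstractGraph SafePool AbstractBlock RemoteStore SmartProxy RemoteBlock SafeActor LocalAgent LocalEvent object
speak is defined in: AbstractBlock, LocalAgent, RemoteBlock. First along the MRO is AbstractBlock.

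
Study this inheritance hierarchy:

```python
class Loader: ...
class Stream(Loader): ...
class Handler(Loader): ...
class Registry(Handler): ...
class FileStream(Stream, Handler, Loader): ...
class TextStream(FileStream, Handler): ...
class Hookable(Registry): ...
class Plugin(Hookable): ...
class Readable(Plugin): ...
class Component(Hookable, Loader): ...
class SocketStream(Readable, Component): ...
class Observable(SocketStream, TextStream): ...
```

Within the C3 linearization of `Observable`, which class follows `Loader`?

L[Observable] = Observable + merge(L[SocketStream], L[TextStream], [SocketStream TextStream])
  take SocketStream:  [SocketStream Readable Plugin Component Hookable Registry Handler Loader object] + [TextStream FileStream Stream Handler Loader object] + [SocketStream TextStream]
  take Readable:  [Readable Plugin Component Hookable Registry Handler Loader object] + [TextStream FileStream Stream Handler Loader object] + [TextStream]
  take Plugin:  [Plugin Component Hookable Registry Handler Loader object] + [TextStream FileStream Stream Handler Loader object] + [TextStream]
  take Component:  [Component Hookable Registry Handler Loader object] + [TextStream FileStream Stream Handler Loader object] + [TextStream]
  take Hookable:  [Hookable Registry Handler Loader object] + [TextStream FileStream Stream Handler Loader object] + [TextStream]
  take Registry:  [Registry Handler Loader object] + [TextStream FileStream Stream Handler Loader object] + [TextStream]
  take TextStream:  [Handler Loader object] + [TextStream FileStream Stream Handler Loader object] + [TextStream]
  take FileStream:  [Handler Loader object] + [FileStream Stream Handler Loader object]
  take Stream:  [Handler Loader object] + [Stream Handler Loader object]
  take Handler:  [Handler Loader object] + [Handler Loader object]
  take Loader:  [Loader object] + [Loader object]
  take object:  [object] + [object]
MRO: Observable SocketStream Readable Plugin Component Hookable Registry TextStream FileStream Stream Handler Loader object
Loader is at position 11; next is object.

object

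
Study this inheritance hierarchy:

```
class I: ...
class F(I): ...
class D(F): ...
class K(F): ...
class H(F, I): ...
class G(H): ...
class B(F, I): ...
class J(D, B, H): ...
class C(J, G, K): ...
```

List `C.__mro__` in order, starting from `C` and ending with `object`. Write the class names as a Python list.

[C, J, D, B, G, H, K, F, I, object]

L[C] = C + merge(L[J], L[G], L[K], [J G K])
  take J:  [J D B H F I object] + [G H F I object] + [K F I object] + [J G K]
  take D:  [D B H F I object] + [G H F I object] + [K F I object] + [G K]
  take B:  [B H F I object] + [G H F I object] + [K F I object] + [G K]
  take G:  [H F I object] + [G H F I object] + [K F I object] + [G K]
  take H:  [H F I object] + [H F I object] + [K F I object] + [K]
  take K:  [F I object] + [F I object] + [K F I object] + [K]
  take F:  [F I object] + [F I object] + [F I object]
  take I:  [I object] + [I object] + [I object]
  take object:  [object] + [object] + [object]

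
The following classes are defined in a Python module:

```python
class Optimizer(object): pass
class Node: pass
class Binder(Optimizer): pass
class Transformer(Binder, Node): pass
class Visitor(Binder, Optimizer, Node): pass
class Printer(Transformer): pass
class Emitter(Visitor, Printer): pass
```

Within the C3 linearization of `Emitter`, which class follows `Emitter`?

Visitor

L[Emitter] = Emitter + merge(L[Visitor], L[Printer], [Visitor Printer])
  take Visitor:  [Visitor Binder Optimizer Node object] + [Printer Transformer Binder Optimizer Node object] + [Visitor Printer]
  take Printer:  [Binder Optimizer Node object] + [Printer Transformer Binder Optimizer Node object] + [Printer]
  take Transformer:  [Binder Optimizer Node object] + [Transformer Binder Optimizer Node object]
  take Binder:  [Binder Optimizer Node object] + [Binder Optimizer Node object]
  take Optimizer:  [Optimizer Node object] + [Optimizer Node object]
  take Node:  [Node object] + [Node object]
  take object:  [object] + [object]
MRO: Emitter Visitor Printer Transformer Binder Optimizer Node object
Emitter is at position 0; next is Visitor.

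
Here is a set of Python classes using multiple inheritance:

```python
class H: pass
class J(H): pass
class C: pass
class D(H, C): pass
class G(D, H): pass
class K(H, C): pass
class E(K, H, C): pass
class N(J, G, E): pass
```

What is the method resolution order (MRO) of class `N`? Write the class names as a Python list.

[N, J, G, D, E, K, H, C, object]

L[N] = N + merge(L[J], L[G], L[E], [J G E])
  take J:  [J H object] + [G D H C object] + [E K H C object] + [J G E]
  take G:  [H object] + [G D H C object] + [E K H C object] + [G E]
  take D:  [H object] + [D H C object] + [E K H C object] + [E]
  take E:  [H object] + [H C object] + [E K H C object] + [E]
  take K:  [H object] + [H C object] + [K H C object]
  take H:  [H object] + [H C object] + [H C object]
  take C:  [object] + [C object] + [C object]
  take object:  [object] + [object] + [object]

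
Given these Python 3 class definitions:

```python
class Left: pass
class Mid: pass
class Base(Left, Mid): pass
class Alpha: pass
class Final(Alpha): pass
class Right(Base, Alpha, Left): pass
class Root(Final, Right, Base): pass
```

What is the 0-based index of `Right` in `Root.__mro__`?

L[Root] = Root + merge(L[Final], L[Right], L[Base], [Final Right Base])
  take Final:  [Final Alpha object] + [Right Base Alpha Left Mid object] + [Base Left Mid object] + [Final Right Base]
  take Right:  [Alpha object] + [Right Base Alpha Left Mid object] + [Base Left Mid object] + [Right Base]
  take Base:  [Alpha object] + [Base Alpha Left Mid object] + [Base Left Mid object] + [Base]
  take Alpha:  [Alpha object] + [Alpha Left Mid object] + [Left Mid object]
  take Left:  [object] + [Left Mid object] + [Left Mid object]
  take Mid:  [object] + [Mid object] + [Mid object]
  take object:  [object] + [object] + [object]
MRO: Root Final Right Base Alpha Left Mid object
Right sits at index 2.

2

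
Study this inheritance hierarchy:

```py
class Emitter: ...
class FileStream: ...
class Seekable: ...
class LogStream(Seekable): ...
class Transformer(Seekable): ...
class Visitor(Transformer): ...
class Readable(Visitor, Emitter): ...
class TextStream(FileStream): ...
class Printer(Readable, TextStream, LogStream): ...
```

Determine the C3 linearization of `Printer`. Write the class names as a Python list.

[Printer, Readable, Visitor, Transformer, TextStream, FileStream, LogStream, Seekable, Emitter, object]

L[Printer] = Printer + merge(L[Readable], L[TextStream], L[LogStream], [Readable TextStream LogStream])
  take Readable:  [Readable Visitor Transformer Seekable Emitter object] + [TextStream FileStream object] + [LogStream Seekable object] + [Readable TextStream LogStream]
  take Visitor:  [Visitor Transformer Seekable Emitter object] + [TextStream FileStream object] + [LogStream Seekable object] + [TextStream LogStream]
  take Transformer:  [Transformer Seekable Emitter object] + [TextStream FileStream object] + [LogStream Seekable object] + [TextStream LogStream]
  take TextStream:  [Seekable Emitter object] + [TextStream FileStream object] + [LogStream Seekable object] + [TextStream LogStream]
  take FileStream:  [Seekable Emitter object] + [FileStream object] + [LogStream Seekable object] + [LogStream]
  take LogStream:  [Seekable Emitter object] + [object] + [LogStream Seekable object] + [LogStream]
  take Seekable:  [Seekable Emitter object] + [object] + [Seekable object]
  take Emitter:  [Emitter object] + [object] + [object]
  take object:  [object] + [object] + [object]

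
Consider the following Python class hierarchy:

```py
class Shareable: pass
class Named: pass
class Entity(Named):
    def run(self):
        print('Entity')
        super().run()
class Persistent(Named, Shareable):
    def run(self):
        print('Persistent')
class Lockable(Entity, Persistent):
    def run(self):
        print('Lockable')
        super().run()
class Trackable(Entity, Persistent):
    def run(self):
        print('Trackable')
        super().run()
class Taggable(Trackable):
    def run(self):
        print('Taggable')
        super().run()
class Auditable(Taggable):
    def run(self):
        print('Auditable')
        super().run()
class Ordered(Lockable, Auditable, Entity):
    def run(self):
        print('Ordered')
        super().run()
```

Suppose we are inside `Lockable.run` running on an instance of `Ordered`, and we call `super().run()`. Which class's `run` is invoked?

L[Ordered] = Ordered + merge(L[Lockable], L[Auditable], L[Entity], [Lockable Auditable Entity])
  take Lockable:  [Lockable Entity Persistent Named Shareable object] + [Auditable Taggable Trackable Entity Persistent Named Shareable object] + [Entity Named object] + [Lockable Auditable Entity]
  take Auditable:  [Entity Persistent Named Shareable object] + [Auditable Taggable Trackable Entity Persistent Named Shareable object] + [Entity Named object] + [Auditable Entity]
  take Taggable:  [Entity Persistent Named Shareable object] + [Taggable Trackable Entity Persistent Named Shareable object] + [Entity Named object] + [Entity]
  take Trackable:  [Entity Persistent Named Shareable object] + [Trackable Entity Persistent Named Shareable object] + [Entity Named object] + [Entity]
  take Entity:  [Entity Persistent Named Shareable object] + [Entity Persistent Named Shareable object] + [Entity Named object] + [Entity]
  take Persistent:  [Persistent Named Shareable object] + [Persistent Named Shareable object] + [Named object]
  take Named:  [Named Shareable object] + [Named Shareable object] + [Named object]
  take Shareable:  [Shareable object] + [Shareable object] + [object]
  take object:  [object] + [object] + [object]
MRO: Ordered Lockable Auditable Taggable Trackable Entity Persistent Named Shareable object
super() in Lockable.run on a Ordered instance goes to the class after Lockable in Ordered's MRO: Auditable.

Auditable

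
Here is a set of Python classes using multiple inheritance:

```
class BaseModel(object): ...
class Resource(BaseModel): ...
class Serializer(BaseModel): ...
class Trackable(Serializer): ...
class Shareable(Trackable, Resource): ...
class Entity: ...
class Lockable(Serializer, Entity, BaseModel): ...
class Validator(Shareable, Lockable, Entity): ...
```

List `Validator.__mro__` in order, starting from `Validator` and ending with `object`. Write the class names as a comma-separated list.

Validator, Shareable, Trackable, Lockable, Serializer, Resource, Entity, BaseModel, object

L[Validator] = Validator + merge(L[Shareable], L[Lockable], L[Entity], [Shareable Lockable Entity])
  take Shareable:  [Shareable Trackable Serializer Resource BaseModel object] + [Lockable Serializer Entity BaseModel object] + [Entity object] + [Shareable Lockable Entity]
  take Trackable:  [Trackable Serializer Resource BaseModel object] + [Lockable Serializer Entity BaseModel object] + [Entity object] + [Lockable Entity]
  take Lockable:  [Serializer Resource BaseModel object] + [Lockable Serializer Entity BaseModel object] + [Entity object] + [Lockable Entity]
  take Serializer:  [Serializer Resource BaseModel object] + [Serializer Entity BaseModel object] + [Entity object] + [Entity]
  take Resource:  [Resource BaseModel object] + [Entity BaseModel object] + [Entity object] + [Entity]
  take Entity:  [BaseModel object] + [Entity BaseModel object] + [Entity object] + [Entity]
  take BaseModel:  [BaseModel object] + [BaseModel object] + [object]
  take object:  [object] + [object] + [object]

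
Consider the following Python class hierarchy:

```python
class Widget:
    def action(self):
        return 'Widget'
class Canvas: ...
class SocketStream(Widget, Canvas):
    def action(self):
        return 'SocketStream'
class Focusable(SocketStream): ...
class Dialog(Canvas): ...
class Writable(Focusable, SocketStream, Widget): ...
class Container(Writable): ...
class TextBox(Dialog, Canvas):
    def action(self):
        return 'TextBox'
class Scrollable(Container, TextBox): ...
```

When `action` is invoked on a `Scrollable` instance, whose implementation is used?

SocketStream

L[Scrollable] = Scrollable + merge(L[Container], L[TextBox], [Container TextBox])
  take Container:  [Container Writable Focusable SocketStream Widget Canvas object] + [TextBox Dialog Canvas object] + [Container TextBox]
  take Writable:  [Writable Focusable SocketStream Widget Canvas object] + [TextBox Dialog Canvas object] + [TextBox]
  take Focusable:  [Focusable SocketStream Widget Canvas object] + [TextBox Dialog Canvas object] + [TextBox]
  take SocketStream:  [SocketStream Widget Canvas object] + [TextBox Dialog Canvas object] + [TextBox]
  take Widget:  [Widget Canvas object] + [TextBox Dialog Canvas object] + [TextBox]
  take TextBox:  [Canvas object] + [TextBox Dialog Canvas object] + [TextBox]
  take Dialog:  [Canvas object] + [Dialog Canvas object]
  take Canvas:  [Canvas object] + [Canvas object]
  take object:  [object] + [object]
MRO: Scrollable Container Writable Focusable SocketStream Widget TextBox Dialog Canvas object
action is defined in: SocketStream, TextBox, Widget. First along the MRO is SocketStream.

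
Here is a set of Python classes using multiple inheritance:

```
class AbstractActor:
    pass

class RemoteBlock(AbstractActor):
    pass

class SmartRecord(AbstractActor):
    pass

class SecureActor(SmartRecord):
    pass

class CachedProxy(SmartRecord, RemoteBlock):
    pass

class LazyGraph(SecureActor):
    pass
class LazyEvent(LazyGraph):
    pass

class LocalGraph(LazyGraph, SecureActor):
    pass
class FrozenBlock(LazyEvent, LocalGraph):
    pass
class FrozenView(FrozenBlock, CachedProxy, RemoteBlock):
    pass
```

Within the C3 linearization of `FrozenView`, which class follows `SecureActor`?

CachedProxy

L[FrozenView] = FrozenView + merge(L[FrozenBlock], L[CachedProxy], L[RemoteBlock], [FrozenBlock CachedProxy RemoteBlock])
  take FrozenBlock:  [FrozenBlock LazyEvent LocalGraph LazyGraph SecureActor SmartRecord AbstractActor object] + [CachedProxy SmartRecord RemoteBlock AbstractActor object] + [RemoteBlock AbstractActor object] + [FrozenBlock CachedProxy RemoteBlock]
  take LazyEvent:  [LazyEvent LocalGraph LazyGraph SecureActor SmartRecord AbstractActor object] + [CachedProxy SmartRecord RemoteBlock AbstractActor object] + [RemoteBlock AbstractActor object] + [CachedProxy RemoteBlock]
  take LocalGraph:  [LocalGraph LazyGraph SecureActor SmartRecord AbstractActor object] + [CachedProxy SmartRecord RemoteBlock AbstractActor object] + [RemoteBlock AbstractActor object] + [CachedProxy RemoteBlock]
  take LazyGraph:  [LazyGraph SecureActor SmartRecord AbstractActor object] + [CachedProxy SmartRecord RemoteBlock AbstractActor object] + [RemoteBlock AbstractActor object] + [CachedProxy RemoteBlock]
  take SecureActor:  [SecureActor SmartRecord AbstractActor object] + [CachedProxy SmartRecord RemoteBlock AbstractActor object] + [RemoteBlock AbstractActor object] + [CachedProxy RemoteBlock]
  take CachedProxy:  [SmartRecord AbstractActor object] + [CachedProxy SmartRecord RemoteBlock AbstractActor object] + [RemoteBlock AbstractActor object] + [CachedProxy RemoteBlock]
  take SmartRecord:  [SmartRecord AbstractActor object] + [SmartRecord RemoteBlock AbstractActor object] + [RemoteBlock AbstractActor object] + [RemoteBlock]
  take RemoteBlock:  [AbstractActor object] + [RemoteBlock AbstractActor object] + [RemoteBlock AbstractActor object] + [RemoteBlock]
  take AbstractActor:  [AbstractActor object] + [AbstractActor object] + [AbstractActor object]
  take object:  [object] + [object] + [object]
MRO: FrozenView FrozenBlock LazyEvent LocalGraph LazyGraph SecureActor CachedProxy SmartRecord RemoteBlock AbstractActor object
SecureActor is at position 5; next is CachedProxy.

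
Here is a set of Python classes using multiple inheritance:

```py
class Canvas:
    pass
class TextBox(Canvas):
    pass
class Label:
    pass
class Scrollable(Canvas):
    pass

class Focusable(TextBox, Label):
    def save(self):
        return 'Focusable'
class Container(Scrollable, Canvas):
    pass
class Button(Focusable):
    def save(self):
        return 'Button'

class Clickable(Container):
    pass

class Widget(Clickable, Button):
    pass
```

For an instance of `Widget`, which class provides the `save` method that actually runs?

L[Widget] = Widget + merge(L[Clickable], L[Button], [Clickable Button])
  take Clickable:  [Clickable Container Scrollable Canvas object] + [Button Focusable TextBox Canvas Label object] + [Clickable Button]
  take Container:  [Container Scrollable Canvas object] + [Button Focusable TextBox Canvas Label object] + [Button]
  take Scrollable:  [Scrollable Canvas object] + [Button Focusable TextBox Canvas Label object] + [Button]
  take Button:  [Canvas object] + [Button Focusable TextBox Canvas Label object] + [Button]
  take Focusable:  [Canvas object] + [Focusable TextBox Canvas Label object]
  take TextBox:  [Canvas object] + [TextBox Canvas Label object]
  take Canvas:  [Canvas object] + [Canvas Label object]
  take Label:  [object] + [Label object]
  take object:  [object] + [object]
MRO: Widget Clickable Container Scrollable Button Focusable TextBox Canvas Label object
save is defined in: Button, Focusable. First along the MRO is Button.

Button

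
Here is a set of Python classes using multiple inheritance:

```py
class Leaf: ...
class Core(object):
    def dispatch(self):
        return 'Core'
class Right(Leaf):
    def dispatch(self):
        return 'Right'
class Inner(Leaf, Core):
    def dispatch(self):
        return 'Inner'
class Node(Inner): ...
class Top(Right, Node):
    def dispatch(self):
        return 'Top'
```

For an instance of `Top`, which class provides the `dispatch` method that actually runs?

L[Top] = Top + merge(L[Right], L[Node], [Right Node])
  take Right:  [Right Leaf object] + [Node Inner Leaf Core object] + [Right Node]
  take Node:  [Leaf object] + [Node Inner Leaf Core object] + [Node]
  take Inner:  [Leaf object] + [Inner Leaf Core object]
  take Leaf:  [Leaf object] + [Leaf Core object]
  take Core:  [object] + [Core object]
  take object:  [object] + [object]
MRO: Top Right Node Inner Leaf Core object
dispatch is defined in: Core, Inner, Right, Top. First along the MRO is Top.

Top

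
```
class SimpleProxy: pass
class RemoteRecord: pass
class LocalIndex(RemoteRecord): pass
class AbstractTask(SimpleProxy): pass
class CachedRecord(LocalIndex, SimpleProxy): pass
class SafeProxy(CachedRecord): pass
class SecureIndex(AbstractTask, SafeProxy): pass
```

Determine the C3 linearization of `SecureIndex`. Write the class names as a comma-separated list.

L[SecureIndex] = SecureIndex + merge(L[AbstractTask], L[SafeProxy], [AbstractTask SafeProxy])
  take AbstractTask:  [AbstractTask SimpleProxy object] + [SafeProxy CachedRecord LocalIndex RemoteRecord SimpleProxy object] + [AbstractTask SafeProxy]
  take SafeProxy:  [SimpleProxy object] + [SafeProxy CachedRecord LocalIndex RemoteRecord SimpleProxy object] + [SafeProxy]
  take CachedRecord:  [SimpleProxy object] + [CachedRecord LocalIndex RemoteRecord SimpleProxy object]
  take LocalIndex:  [SimpleProxy object] + [LocalIndex RemoteRecord SimpleProxy object]
  take RemoteRecord:  [SimpleProxy object] + [RemoteRecord SimpleProxy object]
  take SimpleProxy:  [SimpleProxy object] + [SimpleProxy object]
  take object:  [object] + [object]

SecureIndex, AbstractTask, SafeProxy, CachedRecord, LocalIndex, RemoteRecord, SimpleProxy, object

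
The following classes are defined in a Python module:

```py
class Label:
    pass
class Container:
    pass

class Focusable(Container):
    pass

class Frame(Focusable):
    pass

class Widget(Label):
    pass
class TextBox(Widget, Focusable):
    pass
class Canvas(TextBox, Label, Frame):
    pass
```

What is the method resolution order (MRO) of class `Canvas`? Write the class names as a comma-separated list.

L[Canvas] = Canvas + merge(L[TextBox], L[Label], L[Frame], [TextBox Label Frame])
  take TextBox:  [TextBox Widget Label Focusable Container object] + [Label object] + [Frame Focusable Container object] + [TextBox Label Frame]
  take Widget:  [Widget Label Focusable Container object] + [Label object] + [Frame Focusable Container object] + [Label Frame]
  take Label:  [Label Focusable Container object] + [Label object] + [Frame Focusable Container object] + [Label Frame]
  take Frame:  [Focusable Container object] + [object] + [Frame Focusable Container object] + [Frame]
  take Focusable:  [Focusable Container object] + [object] + [Focusable Container object]
  take Container:  [Container object] + [object] + [Container object]
  take object:  [object] + [object] + [object]

Canvas, TextBox, Widget, Label, Frame, Focusable, Container, object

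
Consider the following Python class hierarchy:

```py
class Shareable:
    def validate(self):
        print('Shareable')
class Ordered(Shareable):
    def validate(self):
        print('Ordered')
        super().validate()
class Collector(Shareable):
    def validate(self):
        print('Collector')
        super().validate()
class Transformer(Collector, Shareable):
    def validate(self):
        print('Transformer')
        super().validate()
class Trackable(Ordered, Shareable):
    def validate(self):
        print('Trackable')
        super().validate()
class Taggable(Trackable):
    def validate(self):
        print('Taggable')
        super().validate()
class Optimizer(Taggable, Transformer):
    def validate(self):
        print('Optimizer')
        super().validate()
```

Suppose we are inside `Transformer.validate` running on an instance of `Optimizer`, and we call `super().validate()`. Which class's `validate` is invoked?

L[Optimizer] = Optimizer + merge(L[Taggable], L[Transformer], [Taggable Transformer])
  take Taggable:  [Taggable Trackable Ordered Shareable object] + [Transformer Collector Shareable object] + [Taggable Transformer]
  take Trackable:  [Trackable Ordered Shareable object] + [Transformer Collector Shareable object] + [Transformer]
  take Ordered:  [Ordered Shareable object] + [Transformer Collector Shareable object] + [Transformer]
  take Transformer:  [Shareable object] + [Transformer Collector Shareable object] + [Transformer]
  take Collector:  [Shareable object] + [Collector Shareable object]
  take Shareable:  [Shareable object] + [Shareable object]
  take object:  [object] + [object]
MRO: Optimizer Taggable Trackable Ordered Transformer Collector Shareable object
super() in Transformer.validate on a Optimizer instance goes to the class after Transformer in Optimizer's MRO: Collector.

Collector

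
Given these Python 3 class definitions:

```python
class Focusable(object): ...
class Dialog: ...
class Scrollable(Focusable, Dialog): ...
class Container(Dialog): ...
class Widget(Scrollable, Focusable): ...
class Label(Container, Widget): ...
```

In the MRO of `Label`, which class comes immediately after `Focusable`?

L[Label] = Label + merge(L[Container], L[Widget], [Container Widget])
  take Container:  [Container Dialog object] + [Widget Scrollable Focusable Dialog object] + [Container Widget]
  take Widget:  [Dialog object] + [Widget Scrollable Focusable Dialog object] + [Widget]
  take Scrollable:  [Dialog object] + [Scrollable Focusable Dialog object]
  take Focusable:  [Dialog object] + [Focusable Dialog object]
  take Dialog:  [Dialog object] + [Dialog object]
  take object:  [object] + [object]
MRO: Label Container Widget Scrollable Focusable Dialog object
Focusable is at position 4; next is Dialog.

Dialog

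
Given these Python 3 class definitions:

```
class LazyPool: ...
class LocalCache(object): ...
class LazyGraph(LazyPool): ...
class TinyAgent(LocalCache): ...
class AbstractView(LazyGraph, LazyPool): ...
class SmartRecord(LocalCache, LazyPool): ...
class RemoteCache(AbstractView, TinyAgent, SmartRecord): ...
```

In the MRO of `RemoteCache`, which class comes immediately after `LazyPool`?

object

L[RemoteCache] = RemoteCache + merge(L[AbstractView], L[TinyAgent], L[SmartRecord], [AbstractView TinyAgent SmartRecord])
  take AbstractView:  [AbstractView LazyGraph LazyPool object] + [TinyAgent LocalCache object] + [SmartRecord LocalCache LazyPool object] + [AbstractView TinyAgent SmartRecord]
  take LazyGraph:  [LazyGraph LazyPool object] + [TinyAgent LocalCache object] + [SmartRecord LocalCache LazyPool object] + [TinyAgent SmartRecord]
  take TinyAgent:  [LazyPool object] + [TinyAgent LocalCache object] + [SmartRecord LocalCache LazyPool object] + [TinyAgent SmartRecord]
  take SmartRecord:  [LazyPool object] + [LocalCache object] + [SmartRecord LocalCache LazyPool object] + [SmartRecord]
  take LocalCache:  [LazyPool object] + [LocalCache object] + [LocalCache LazyPool object]
  take LazyPool:  [LazyPool object] + [object] + [LazyPool object]
  take object:  [object] + [object] + [object]
MRO: RemoteCache AbstractView LazyGraph TinyAgent SmartRecord LocalCache LazyPool object
LazyPool is at position 6; next is object.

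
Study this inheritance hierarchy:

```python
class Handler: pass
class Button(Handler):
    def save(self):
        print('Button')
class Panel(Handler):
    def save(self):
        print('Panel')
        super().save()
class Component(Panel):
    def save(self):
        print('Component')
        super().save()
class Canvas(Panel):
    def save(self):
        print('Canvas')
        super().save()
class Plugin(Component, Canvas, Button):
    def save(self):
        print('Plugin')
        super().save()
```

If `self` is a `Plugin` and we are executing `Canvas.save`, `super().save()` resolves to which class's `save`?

Panel

L[Plugin] = Plugin + merge(L[Component], L[Canvas], L[Button], [Component Canvas Button])
  take Component:  [Component Panel Handler object] + [Canvas Panel Handler object] + [Button Handler object] + [Component Canvas Button]
  take Canvas:  [Panel Handler object] + [Canvas Panel Handler object] + [Button Handler object] + [Canvas Button]
  take Panel:  [Panel Handler object] + [Panel Handler object] + [Button Handler object] + [Button]
  take Button:  [Handler object] + [Handler object] + [Button Handler object] + [Button]
  take Handler:  [Handler object] + [Handler object] + [Handler object]
  take object:  [object] + [object] + [object]
MRO: Plugin Component Canvas Panel Button Handler object
super() in Canvas.save on a Plugin instance goes to the class after Canvas in Plugin's MRO: Panel.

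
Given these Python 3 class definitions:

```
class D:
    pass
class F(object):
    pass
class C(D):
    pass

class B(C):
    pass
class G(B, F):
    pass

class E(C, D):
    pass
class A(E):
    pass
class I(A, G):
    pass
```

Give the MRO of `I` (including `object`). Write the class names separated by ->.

I -> A -> E -> G -> B -> C -> D -> F -> object

L[I] = I + merge(L[A], L[G], [A G])
  take A:  [A E C D object] + [G B C D F object] + [A G]
  take E:  [E C D object] + [G B C D F object] + [G]
  take G:  [C D object] + [G B C D F object] + [G]
  take B:  [C D object] + [B C D F object]
  take C:  [C D object] + [C D F object]
  take D:  [D object] + [D F object]
  take F:  [object] + [F object]
  take object:  [object] + [object]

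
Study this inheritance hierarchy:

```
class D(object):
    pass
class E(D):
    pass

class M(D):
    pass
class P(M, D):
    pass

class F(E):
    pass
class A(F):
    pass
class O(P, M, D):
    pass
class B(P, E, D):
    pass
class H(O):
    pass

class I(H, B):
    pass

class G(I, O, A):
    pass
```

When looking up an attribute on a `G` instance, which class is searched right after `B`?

P

L[G] = G + merge(L[I], L[O], L[A], [I O A])
  take I:  [I H O B P M E D object] + [O P M D object] + [A F E D object] + [I O A]
  take H:  [H O B P M E D object] + [O P M D object] + [A F E D object] + [O A]
  take O:  [O B P M E D object] + [O P M D object] + [A F E D object] + [O A]
  take B:  [B P M E D object] + [P M D object] + [A F E D object] + [A]
  take P:  [P M E D object] + [P M D object] + [A F E D object] + [A]
  take M:  [M E D object] + [M D object] + [A F E D object] + [A]
  take A:  [E D object] + [D object] + [A F E D object] + [A]
  take F:  [E D object] + [D object] + [F E D object]
  take E:  [E D object] + [D object] + [E D object]
  take D:  [D object] + [D object] + [D object]
  take object:  [object] + [object] + [object]
MRO: G I H O B P M A F E D object
B is at position 4; next is P.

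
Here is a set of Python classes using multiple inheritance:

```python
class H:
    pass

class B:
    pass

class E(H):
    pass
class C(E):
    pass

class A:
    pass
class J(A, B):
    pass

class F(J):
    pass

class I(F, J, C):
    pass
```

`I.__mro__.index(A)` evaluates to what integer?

3

L[I] = I + merge(L[F], L[J], L[C], [F J C])
  take F:  [F J A B object] + [J A B object] + [C E H object] + [F J C]
  take J:  [J A B object] + [J A B object] + [C E H object] + [J C]
  take A:  [A B object] + [A B object] + [C E H object] + [C]
  take B:  [B object] + [B object] + [C E H object] + [C]
  take C:  [object] + [object] + [C E H object] + [C]
  take E:  [object] + [object] + [E H object]
  take H:  [object] + [object] + [H object]
  take object:  [object] + [object] + [object]
MRO: I F J A B C E H object
A sits at index 3.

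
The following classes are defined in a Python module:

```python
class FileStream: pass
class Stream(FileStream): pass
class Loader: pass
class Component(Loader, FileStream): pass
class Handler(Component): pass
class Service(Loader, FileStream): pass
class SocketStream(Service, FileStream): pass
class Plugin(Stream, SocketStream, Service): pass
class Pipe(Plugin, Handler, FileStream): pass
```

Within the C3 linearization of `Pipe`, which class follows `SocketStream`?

L[Pipe] = Pipe + merge(L[Plugin], L[Handler], L[FileStream], [Plugin Handler FileStream])
  take Plugin:  [Plugin Stream SocketStream Service Loader FileStream object] + [Handler Component Loader FileStream object] + [FileStream object] + [Plugin Handler FileStream]
  take Stream:  [Stream SocketStream Service Loader FileStream object] + [Handler Component Loader FileStream object] + [FileStream object] + [Handler FileStream]
  take SocketStream:  [SocketStream Service Loader FileStream object] + [Handler Component Loader FileStream object] + [FileStream object] + [Handler FileStream]
  take Service:  [Service Loader FileStream object] + [Handler Component Loader FileStream object] + [FileStream object] + [Handler FileStream]
  take Handler:  [Loader FileStream object] + [Handler Component Loader FileStream object] + [FileStream object] + [Handler FileStream]
  take Component:  [Loader FileStream object] + [Component Loader FileStream object] + [FileStream object] + [FileStream]
  take Loader:  [Loader FileStream object] + [Loader FileStream object] + [FileStream object] + [FileStream]
  take FileStream:  [FileStream object] + [FileStream object] + [FileStream object] + [FileStream]
  take object:  [object] + [object] + [object]
MRO: Pipe Plugin Stream SocketStream Service Handler Component Loader FileStream object
SocketStream is at position 3; next is Service.

Service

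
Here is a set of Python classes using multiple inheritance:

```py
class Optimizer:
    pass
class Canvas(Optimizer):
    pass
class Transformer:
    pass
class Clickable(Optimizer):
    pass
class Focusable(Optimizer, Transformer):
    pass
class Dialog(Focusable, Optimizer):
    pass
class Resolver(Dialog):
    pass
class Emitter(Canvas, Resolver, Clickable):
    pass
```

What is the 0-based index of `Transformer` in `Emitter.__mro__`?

L[Emitter] = Emitter + merge(L[Canvas], L[Resolver], L[Clickable], [Canvas Resolver Clickable])
  take Canvas:  [Canvas Optimizer object] + [Resolver Dialog Focusable Optimizer Transformer object] + [Clickable Optimizer object] + [Canvas Resolver Clickable]
  take Resolver:  [Optimizer object] + [Resolver Dialog Focusable Optimizer Transformer object] + [Clickable Optimizer object] + [Resolver Clickable]
  take Dialog:  [Optimizer object] + [Dialog Focusable Optimizer Transformer object] + [Clickable Optimizer object] + [Clickable]
  take Focusable:  [Optimizer object] + [Focusable Optimizer Transformer object] + [Clickable Optimizer object] + [Clickable]
  take Clickable:  [Optimizer object] + [Optimizer Transformer object] + [Clickable Optimizer object] + [Clickable]
  take Optimizer:  [Optimizer object] + [Optimizer Transformer object] + [Optimizer object]
  take Transformer:  [object] + [Transformer object] + [object]
  take object:  [object] + [object] + [object]
MRO: Emitter Canvas Resolver Dialog Focusable Clickable Optimizer Transformer object
Transformer sits at index 7.

7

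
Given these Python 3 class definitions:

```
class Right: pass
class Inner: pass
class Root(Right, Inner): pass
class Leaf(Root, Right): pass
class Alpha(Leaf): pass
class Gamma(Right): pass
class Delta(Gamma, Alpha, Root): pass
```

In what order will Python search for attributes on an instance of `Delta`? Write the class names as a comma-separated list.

L[Delta] = Delta + merge(L[Gamma], L[Alpha], L[Root], [Gamma Alpha Root])
  take Gamma:  [Gamma Right object] + [Alpha Leaf Root Right Inner object] + [Root Right Inner object] + [Gamma Alpha Root]
  take Alpha:  [Right object] + [Alpha Leaf Root Right Inner object] + [Root Right Inner object] + [Alpha Root]
  take Leaf:  [Right object] + [Leaf Root Right Inner object] + [Root Right Inner object] + [Root]
  take Root:  [Right object] + [Root Right Inner object] + [Root Right Inner object] + [Root]
  take Right:  [Right object] + [Right Inner object] + [Right Inner object]
  take Inner:  [object] + [Inner object] + [Inner object]
  take object:  [object] + [object] + [object]

Delta, Gamma, Alpha, Leaf, Root, Right, Inner, object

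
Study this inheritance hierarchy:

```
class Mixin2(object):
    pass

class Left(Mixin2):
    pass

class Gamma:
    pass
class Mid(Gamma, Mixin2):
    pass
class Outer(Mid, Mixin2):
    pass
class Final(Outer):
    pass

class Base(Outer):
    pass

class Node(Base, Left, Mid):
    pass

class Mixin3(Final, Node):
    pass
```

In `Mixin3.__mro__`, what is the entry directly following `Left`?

L[Mixin3] = Mixin3 + merge(L[Final], L[Node], [Final Node])
  take Final:  [Final Outer Mid Gamma Mixin2 object] + [Node Base Outer Left Mid Gamma Mixin2 object] + [Final Node]
  take Node:  [Outer Mid Gamma Mixin2 object] + [Node Base Outer Left Mid Gamma Mixin2 object] + [Node]
  take Base:  [Outer Mid Gamma Mixin2 object] + [Base Outer Left Mid Gamma Mixin2 object]
  take Outer:  [Outer Mid Gamma Mixin2 object] + [Outer Left Mid Gamma Mixin2 object]
  take Left:  [Mid Gamma Mixin2 object] + [Left Mid Gamma Mixin2 object]
  take Mid:  [Mid Gamma Mixin2 object] + [Mid Gamma Mixin2 object]
  take Gamma:  [Gamma Mixin2 object] + [Gamma Mixin2 object]
  take Mixin2:  [Mixin2 object] + [Mixin2 object]
  take object:  [object] + [object]
MRO: Mixin3 Final Node Base Outer Left Mid Gamma Mixin2 object
Left is at position 5; next is Mid.

Mid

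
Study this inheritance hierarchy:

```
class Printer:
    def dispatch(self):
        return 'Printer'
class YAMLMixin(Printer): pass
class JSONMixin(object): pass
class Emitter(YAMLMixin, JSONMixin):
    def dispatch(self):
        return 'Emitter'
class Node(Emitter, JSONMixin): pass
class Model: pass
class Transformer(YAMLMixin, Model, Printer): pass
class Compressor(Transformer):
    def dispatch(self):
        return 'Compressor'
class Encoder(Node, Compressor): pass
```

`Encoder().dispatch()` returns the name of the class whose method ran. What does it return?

Emitter

L[Encoder] = Encoder + merge(L[Node], L[Compressor], [Node Compressor])
  take Node:  [Node Emitter YAMLMixin Printer JSONMixin object] + [Compressor Transformer YAMLMixin Model Printer object] + [Node Compressor]
  take Emitter:  [Emitter YAMLMixin Printer JSONMixin object] + [Compressor Transformer YAMLMixin Model Printer object] + [Compressor]
  take Compressor:  [YAMLMixin Printer JSONMixin object] + [Compressor Transformer YAMLMixin Model Printer object] + [Compressor]
  take Transformer:  [YAMLMixin Printer JSONMixin object] + [Transformer YAMLMixin Model Printer object]
  take YAMLMixin:  [YAMLMixin Printer JSONMixin object] + [YAMLMixin Model Printer object]
  take Model:  [Printer JSONMixin object] + [Model Printer object]
  take Printer:  [Printer JSONMixin object] + [Printer object]
  take JSONMixin:  [JSONMixin object] + [object]
  take object:  [object] + [object]
MRO: Encoder Node Emitter Compressor Transformer YAMLMixin Model Printer JSONMixin object
dispatch is defined in: Compressor, Emitter, Printer. First along the MRO is Emitter.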